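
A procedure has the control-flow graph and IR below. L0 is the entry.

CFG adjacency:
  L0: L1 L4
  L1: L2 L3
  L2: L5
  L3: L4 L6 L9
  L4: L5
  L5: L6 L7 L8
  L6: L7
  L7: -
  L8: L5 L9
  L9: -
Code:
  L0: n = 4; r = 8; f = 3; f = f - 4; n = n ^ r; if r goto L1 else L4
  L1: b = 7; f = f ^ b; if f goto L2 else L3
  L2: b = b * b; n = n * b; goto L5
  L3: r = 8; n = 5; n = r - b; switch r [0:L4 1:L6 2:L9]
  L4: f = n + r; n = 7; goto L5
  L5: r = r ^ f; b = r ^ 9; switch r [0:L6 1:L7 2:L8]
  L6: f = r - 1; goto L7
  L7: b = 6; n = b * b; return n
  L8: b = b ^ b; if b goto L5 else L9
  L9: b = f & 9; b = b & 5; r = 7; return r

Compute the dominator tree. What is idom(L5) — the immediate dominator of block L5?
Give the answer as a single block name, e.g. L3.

Answer: L0

Working:
idom tree: L1←L0 L2←L1 L3←L1 L4←L0 L5←L0 L6←L0 L7←L0 L8←L5 L9←L0
Join-block Dom:
  L4: preds {L0,L3}: {L0} ∩ {L0,L1,L3} = {L0}; idom=L0
  L5: preds {L2,L4,L8}: {L0,L1,L2} ∩ {L0,L4} ∩ {L0,L5,L8} = {L0}; idom=L0
  L6: preds {L3,L5}: {L0,L1,L3} ∩ {L0,L5} = {L0}; idom=L0
  L7: preds {L5,L6}: {L0,L5} ∩ {L0,L6} = {L0}; idom=L0
  L9: preds {L3,L8}: {L0,L1,L3} ∩ {L0,L5,L8} = {L0}; idom=L0

idom(L5) = L0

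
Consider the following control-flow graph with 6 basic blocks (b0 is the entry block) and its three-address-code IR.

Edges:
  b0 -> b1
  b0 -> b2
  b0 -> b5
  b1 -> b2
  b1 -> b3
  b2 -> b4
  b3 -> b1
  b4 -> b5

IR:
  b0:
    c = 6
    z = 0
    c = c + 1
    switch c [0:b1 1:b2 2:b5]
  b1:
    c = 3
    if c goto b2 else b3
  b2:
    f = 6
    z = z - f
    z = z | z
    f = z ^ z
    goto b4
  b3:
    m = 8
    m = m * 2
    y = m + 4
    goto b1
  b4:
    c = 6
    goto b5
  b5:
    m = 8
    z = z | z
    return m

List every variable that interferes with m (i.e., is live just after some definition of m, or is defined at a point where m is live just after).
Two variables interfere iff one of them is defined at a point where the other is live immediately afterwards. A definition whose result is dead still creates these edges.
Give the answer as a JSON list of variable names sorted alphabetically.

Answer: ["z"]

Analysis:
Block summaries:
  b0: def={c,z} ue=∅
  b1: def={c} ue=∅
  b2: def={f,z} ue={z}
  b3: def={m,y} ue=∅
  b4: def={c} ue=∅
  b5: def={m,z} ue={z}

Backward fixpoint:
  b0: in=∅ out={z}
  b1: in={z} out={z}
  b2: in={z} out={z}
  b3: in={z} out={z}
  b4: in={z} out={z}
  b5: in={z} out=∅

Interfere edges:
  c↔{z}
  f↔{z}
  m↔{z}
  y↔{z}
  z↔{c,f,m,y}

N(m) = ["z"]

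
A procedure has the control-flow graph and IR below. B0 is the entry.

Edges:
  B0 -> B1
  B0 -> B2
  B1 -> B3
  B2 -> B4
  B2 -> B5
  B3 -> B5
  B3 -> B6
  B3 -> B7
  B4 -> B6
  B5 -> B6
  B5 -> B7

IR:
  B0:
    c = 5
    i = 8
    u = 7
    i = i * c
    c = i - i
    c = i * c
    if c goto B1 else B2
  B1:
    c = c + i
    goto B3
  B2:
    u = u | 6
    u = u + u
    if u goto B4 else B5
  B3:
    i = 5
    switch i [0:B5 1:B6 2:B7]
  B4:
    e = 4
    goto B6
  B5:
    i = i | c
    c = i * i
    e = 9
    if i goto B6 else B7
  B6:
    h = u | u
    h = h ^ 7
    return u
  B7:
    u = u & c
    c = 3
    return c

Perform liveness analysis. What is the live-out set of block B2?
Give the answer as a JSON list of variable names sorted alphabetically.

def/use:
  B0: def={c,i,u} ue=∅
  B1: def={c} ue={c,i}
  B2: def={u} ue={u}
  B3: def={i} ue=∅
  B4: def={e} ue=∅
  B5: def={c,e,i} ue={c,i}
  B6: def={h} ue={u}
  B7: def={c,u} ue={c,u}

Liveness:
  live B0: ∅→{c,i,u}
  live B1: {c,i,u}→{c,u}
  live B2: {c,i,u}→{c,i,u}
  live B3: {c,u}→{c,i,u}
  live B4: {u}→{u}
  live B5: {c,i,u}→{c,u}
  live B6: {u}→∅
  live B7: {c,u}→∅

live-out(B2) = ["c", "i", "u"]

Answer: ["c", "i", "u"]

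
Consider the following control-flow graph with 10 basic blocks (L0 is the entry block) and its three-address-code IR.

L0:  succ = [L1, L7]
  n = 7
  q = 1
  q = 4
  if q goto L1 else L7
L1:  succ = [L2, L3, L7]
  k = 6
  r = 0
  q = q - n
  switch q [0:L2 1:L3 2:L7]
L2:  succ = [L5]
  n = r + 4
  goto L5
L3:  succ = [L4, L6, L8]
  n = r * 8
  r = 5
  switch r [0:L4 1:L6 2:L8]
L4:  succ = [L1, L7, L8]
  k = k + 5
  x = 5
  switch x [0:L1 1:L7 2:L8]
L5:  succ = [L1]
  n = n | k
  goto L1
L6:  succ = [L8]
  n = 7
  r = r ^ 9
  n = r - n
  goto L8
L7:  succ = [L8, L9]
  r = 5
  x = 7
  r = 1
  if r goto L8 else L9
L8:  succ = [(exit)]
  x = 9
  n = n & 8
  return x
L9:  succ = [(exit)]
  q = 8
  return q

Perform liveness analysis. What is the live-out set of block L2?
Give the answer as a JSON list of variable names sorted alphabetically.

Answer: ["k", "n", "q"]

Analysis:
Per-block:
  L0: {n,q} / ∅
  L1: {k,q,r} / {n,q}
  L2: {n} / {r}
  L3: {n,r} / {r}
  L4: {k,x} / {k}
  L5: {n} / {k,n}
  L6: {n,r} / {r}
  L7: {r,x} / ∅
  L8: {n,x} / {n}
  L9: {q} / ∅

Liveness:
  live L0: ∅→{n,q}
  live L1: {n,q}→{k,n,q,r}
  live L2: {k,q,r}→{k,n,q}
  live L3: {k,q,r}→{k,n,q,r}
  live L4: {k,n,q}→{n,q}
  live L5: {k,n,q}→{n,q}
  live L6: {r}→{n}
  live L7: {n}→{n}
  live L8: {n}→∅
  live L9: ∅→∅

live-out(L2) = ["k", "n", "q"]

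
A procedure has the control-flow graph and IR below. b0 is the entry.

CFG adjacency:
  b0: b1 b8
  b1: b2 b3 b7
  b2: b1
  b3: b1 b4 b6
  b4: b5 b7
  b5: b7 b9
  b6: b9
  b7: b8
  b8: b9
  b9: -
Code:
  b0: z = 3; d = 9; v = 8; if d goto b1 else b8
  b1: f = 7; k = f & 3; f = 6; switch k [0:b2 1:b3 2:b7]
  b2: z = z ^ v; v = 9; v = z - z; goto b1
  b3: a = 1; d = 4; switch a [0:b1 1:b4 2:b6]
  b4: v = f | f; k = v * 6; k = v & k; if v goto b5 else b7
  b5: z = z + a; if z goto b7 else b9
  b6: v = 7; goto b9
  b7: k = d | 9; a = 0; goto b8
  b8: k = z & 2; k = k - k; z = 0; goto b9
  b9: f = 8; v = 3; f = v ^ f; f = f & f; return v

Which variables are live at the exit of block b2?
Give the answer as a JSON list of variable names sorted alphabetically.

def/use:
  b0: {d,v,z} / ∅
  b1: {f,k} / ∅
  b2: {v,z} / {v,z}
  b3: {a,d} / ∅
  b4: {k,v} / {f}
  b5: {z} / {a,z}
  b6: {v} / ∅
  b7: {a,k} / {d}
  b8: {k,z} / {z}
  b9: {f,v} / ∅

Live sets:
  b0: in=∅ out={d,v,z}
  b1: in={d,v,z} out={d,f,v,z}
  b2: in={d,v,z} out={d,v,z}
  b3: in={f,v,z} out={a,d,f,v,z}
  b4: in={a,d,f,z} out={a,d,z}
  b5: in={a,d,z} out={d,z}
  b6: in=∅ out=∅
  b7: in={d,z} out={z}
  b8: in={z} out=∅
  b9: in=∅ out=∅

live-out(b2) = ["d", "v", "z"]

Answer: ["d", "v", "z"]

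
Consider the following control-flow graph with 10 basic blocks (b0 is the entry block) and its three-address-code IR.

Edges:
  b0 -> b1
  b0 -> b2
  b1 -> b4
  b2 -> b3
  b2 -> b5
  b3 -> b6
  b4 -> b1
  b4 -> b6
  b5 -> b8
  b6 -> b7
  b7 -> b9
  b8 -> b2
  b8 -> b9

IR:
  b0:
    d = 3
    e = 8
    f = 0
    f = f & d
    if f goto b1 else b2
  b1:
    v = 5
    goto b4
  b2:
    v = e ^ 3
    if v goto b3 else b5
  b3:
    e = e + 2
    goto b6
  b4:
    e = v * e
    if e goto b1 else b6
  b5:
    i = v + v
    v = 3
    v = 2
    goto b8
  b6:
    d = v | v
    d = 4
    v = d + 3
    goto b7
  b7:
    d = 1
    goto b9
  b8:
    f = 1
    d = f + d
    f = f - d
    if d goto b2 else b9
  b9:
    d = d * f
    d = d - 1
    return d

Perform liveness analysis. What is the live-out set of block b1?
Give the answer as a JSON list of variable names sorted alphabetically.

Block summaries:
  b0: def={d,e,f} ue=∅
  b1: def={v} ue=∅
  b2: def={v} ue={e}
  b3: def={e} ue={e}
  b4: def={e} ue={e,v}
  b5: def={i,v} ue={v}
  b6: def={d,v} ue={v}
  b7: def={d} ue=∅
  b8: def={d,f} ue={d}
  b9: def={d} ue={d,f}

Backward fixpoint:
  b0: in=∅ out={d,e,f}
  b1: in={e,f} out={e,f,v}
  b2: in={d,e,f} out={d,e,f,v}
  b3: in={e,f,v} out={f,v}
  b4: in={e,f,v} out={e,f,v}
  b5: in={d,e,v} out={d,e}
  b6: in={f,v} out={f}
  b7: in={f} out={d,f}
  b8: in={d,e} out={d,e,f}
  b9: in={d,f} out=∅

live-out(b1) = ["e", "f", "v"]

Answer: ["e", "f", "v"]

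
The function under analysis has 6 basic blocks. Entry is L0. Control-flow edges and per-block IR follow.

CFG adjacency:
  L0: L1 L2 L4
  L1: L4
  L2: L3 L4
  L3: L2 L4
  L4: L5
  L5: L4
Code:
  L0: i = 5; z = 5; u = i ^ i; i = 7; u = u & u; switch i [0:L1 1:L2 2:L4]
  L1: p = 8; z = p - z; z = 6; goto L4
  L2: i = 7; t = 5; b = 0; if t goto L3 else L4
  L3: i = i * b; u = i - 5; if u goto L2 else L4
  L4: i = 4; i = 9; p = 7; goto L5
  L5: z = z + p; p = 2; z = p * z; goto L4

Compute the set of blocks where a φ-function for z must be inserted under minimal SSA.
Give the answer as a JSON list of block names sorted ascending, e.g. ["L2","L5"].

Answer: ["L4"]

Analysis:
idom tree: L1←L0 L2←L0 L3←L2 L4←L0 L5←L4
Join-block Dom:
  L2: preds {L0,L3}: {L0} ∩ {L0,L2,L3} = {L0}; idom=L0
  L4: preds {L0,L1,L2,L3,L5}: {L0} ∩ {L0,L1} ∩ {L0,L2} ∩ {L0,L2,L3} ∩ {L0,L4,L5} = {L0}; idom=L0

DF walk-up:
  L2←L0: walk · to L0
  L2←L3: walk L3→L2 to L0
  L4←L0: walk · to L0
  L4←L1: walk L1 to L0
  L4←L2: walk L2 to L0
  L4←L3: walk L3→L2 to L0
  L4←L5: walk L5→L4 to L0
  L0: DF=∅
  L1: DF={L4}
  L2: DF={L2,L4}
  L3: DF={L2,L4}
  L4: DF={L4}
  L5: DF={L4}

φ for z: defs {L0,L1,L5}
  DF⁺ = {L4}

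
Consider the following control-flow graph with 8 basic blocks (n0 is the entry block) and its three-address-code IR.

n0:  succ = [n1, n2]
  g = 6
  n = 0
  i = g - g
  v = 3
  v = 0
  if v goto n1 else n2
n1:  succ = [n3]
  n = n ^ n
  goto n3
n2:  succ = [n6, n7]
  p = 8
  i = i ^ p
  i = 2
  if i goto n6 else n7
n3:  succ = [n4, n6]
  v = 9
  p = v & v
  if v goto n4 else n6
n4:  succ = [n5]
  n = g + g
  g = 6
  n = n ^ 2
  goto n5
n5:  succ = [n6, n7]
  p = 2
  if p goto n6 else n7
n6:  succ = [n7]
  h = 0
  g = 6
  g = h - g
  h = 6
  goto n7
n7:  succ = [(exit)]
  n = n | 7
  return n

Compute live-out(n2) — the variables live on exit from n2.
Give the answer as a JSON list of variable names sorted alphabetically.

Answer: ["n"]

Derivation:
def/use:
  n0: {g,i,n,v} / ∅
  n1: {n} / {n}
  n2: {i,p} / {i}
  n3: {p,v} / ∅
  n4: {g,n} / {g}
  n5: {p} / ∅
  n6: {g,h} / ∅
  n7: {n} / {n}

Backward fixpoint:
  n0: in=∅ out={g,i,n}
  n1: in={g,n} out={g,n}
  n2: in={i,n} out={n}
  n3: in={g,n} out={g,n}
  n4: in={g} out={n}
  n5: in={n} out={n}
  n6: in={n} out={n}
  n7: in={n} out=∅

live-out(n2) = ["n"]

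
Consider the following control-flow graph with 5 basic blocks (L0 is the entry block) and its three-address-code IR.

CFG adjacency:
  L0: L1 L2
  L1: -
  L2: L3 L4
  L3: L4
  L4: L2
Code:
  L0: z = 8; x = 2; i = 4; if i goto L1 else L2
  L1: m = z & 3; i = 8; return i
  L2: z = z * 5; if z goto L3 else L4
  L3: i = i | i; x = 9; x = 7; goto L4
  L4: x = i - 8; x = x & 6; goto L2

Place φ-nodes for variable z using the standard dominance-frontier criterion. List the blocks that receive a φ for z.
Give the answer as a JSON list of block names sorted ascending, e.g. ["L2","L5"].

Answer: ["L2"]

Derivation:
idom tree: L1←L0 L2←L0 L3←L2 L4←L2
Join-block Dom:
  L2: preds {L0,L4}: {L0} ∩ {L0,L2,L4} = {L0}; idom=L0
  L4: preds {L2,L3}: {L0,L2} ∩ {L0,L2,L3} = {L0,L2}; idom=L2

Frontier:
  join L2 pred L0: · stop@L0
  join L2 pred L4: L4→L2 stop@L0
  join L4 pred L2: · stop@L2
  join L4 pred L3: L3 stop@L2
  L0 → ∅
  L1 → ∅
  L2 → {L2}
  L3 → {L4}
  L4 → {L2}

φ for z: defs {L0,L2}
  DF⁺ = {L2}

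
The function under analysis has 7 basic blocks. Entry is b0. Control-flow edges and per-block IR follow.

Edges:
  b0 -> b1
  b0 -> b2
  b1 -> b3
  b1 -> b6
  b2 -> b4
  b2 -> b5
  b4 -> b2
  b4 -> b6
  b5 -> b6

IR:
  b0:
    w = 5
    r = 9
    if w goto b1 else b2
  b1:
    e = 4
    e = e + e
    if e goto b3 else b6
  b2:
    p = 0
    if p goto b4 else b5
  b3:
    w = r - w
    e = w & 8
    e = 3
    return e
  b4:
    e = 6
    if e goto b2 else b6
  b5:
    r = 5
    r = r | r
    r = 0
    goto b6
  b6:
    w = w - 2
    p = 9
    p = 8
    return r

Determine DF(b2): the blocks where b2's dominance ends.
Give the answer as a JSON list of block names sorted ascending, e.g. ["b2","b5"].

idom tree: b1←b0 b2←b0 b3←b1 b4←b2 b5←b2 b6←b0
Dom at joins:
  b2: preds {b0,b4}: {b0} ∩ {b0,b2,b4} = {b0}; idom=b0
  b6: preds {b1,b4,b5}: {b0,b1} ∩ {b0,b2,b4} ∩ {b0,b2,b5} = {b0}; idom=b0

Frontier:
  b2←b0: walk · to b0
  b2←b4: walk b4→b2 to b0
  b6←b1: walk b1 to b0
  b6←b4: walk b4→b2 to b0
  b6←b5: walk b5→b2 to b0
  b0 → ∅
  b1 → {b6}
  b2 → {b2,b6}
  b3 → ∅
  b4 → {b2,b6}
  b5 → {b6}
  b6 → ∅

DF(b2) = ["b2", "b6"]

Answer: ["b2", "b6"]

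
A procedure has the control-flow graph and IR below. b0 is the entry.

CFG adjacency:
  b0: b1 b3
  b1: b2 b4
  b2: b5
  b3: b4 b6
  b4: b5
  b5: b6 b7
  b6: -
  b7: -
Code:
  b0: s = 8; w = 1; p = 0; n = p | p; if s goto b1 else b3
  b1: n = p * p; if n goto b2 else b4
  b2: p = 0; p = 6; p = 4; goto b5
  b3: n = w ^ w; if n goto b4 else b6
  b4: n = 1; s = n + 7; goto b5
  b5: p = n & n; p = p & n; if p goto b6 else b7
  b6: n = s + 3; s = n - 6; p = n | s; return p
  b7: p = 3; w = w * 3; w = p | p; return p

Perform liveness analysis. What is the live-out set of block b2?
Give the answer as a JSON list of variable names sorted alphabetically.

Answer: ["n", "s", "w"]

Analysis:
Per-block:
  b0: def={n,p,s,w} ue=∅
  b1: def={n} ue={p}
  b2: def={p} ue=∅
  b3: def={n} ue={w}
  b4: def={n,s} ue=∅
  b5: def={p} ue={n}
  b6: def={n,p,s} ue={s}
  b7: def={p,w} ue={w}

Live sets:
  b0 li=∅ lo={p,s,w}
  b1 li={p,s,w} lo={n,s,w}
  b2 li={n,s,w} lo={n,s,w}
  b3 li={s,w} lo={s,w}
  b4 li={w} lo={n,s,w}
  b5 li={n,s,w} lo={s,w}
  b6 li={s} lo=∅
  b7 li={w} lo=∅

live-out(b2) = ["n", "s", "w"]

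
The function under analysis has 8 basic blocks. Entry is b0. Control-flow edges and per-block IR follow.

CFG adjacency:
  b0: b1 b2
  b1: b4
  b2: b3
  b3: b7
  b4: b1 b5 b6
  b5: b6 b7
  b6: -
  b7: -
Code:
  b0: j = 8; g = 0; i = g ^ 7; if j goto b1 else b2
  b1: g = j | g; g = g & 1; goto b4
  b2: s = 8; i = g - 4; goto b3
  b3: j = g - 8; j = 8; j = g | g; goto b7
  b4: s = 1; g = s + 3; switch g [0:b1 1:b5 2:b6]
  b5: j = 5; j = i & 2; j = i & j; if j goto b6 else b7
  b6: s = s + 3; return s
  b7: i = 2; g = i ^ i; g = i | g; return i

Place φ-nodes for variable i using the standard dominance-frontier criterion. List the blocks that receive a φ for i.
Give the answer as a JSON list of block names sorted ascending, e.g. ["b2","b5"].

idom tree: b1←b0 b2←b0 b3←b2 b4←b1 b5←b4 b6←b4 b7←b0
Join-block Dom:
  b1: preds {b0,b4}: {b0} ∩ {b0,b1,b4} = {b0}; idom=b0
  b6: preds {b4,b5}: {b0,b1,b4} ∩ {b0,b1,b4,b5} = {b0,b1,b4}; idom=b4
  b7: preds {b3,b5}: {b0,b2,b3} ∩ {b0,b1,b4,b5} = {b0}; idom=b0

DF derivation:
  b1←b0: walk · to b0
  b1←b4: walk b4→b1 to b0
  b6←b4: walk · to b4
  b6←b5: walk b5 to b4
  b7←b3: walk b3→b2 to b0
  b7←b5: walk b5→b4→b1 to b0
  DF(b0)=∅
  DF(b1)={b1,b7}
  DF(b2)={b7}
  DF(b3)={b7}
  DF(b4)={b1,b7}
  DF(b5)={b6,b7}
  DF(b6)=∅
  DF(b7)=∅

φ for i: defs {b0,b2,b7}
  DF⁺ = {b7}

Answer: ["b7"]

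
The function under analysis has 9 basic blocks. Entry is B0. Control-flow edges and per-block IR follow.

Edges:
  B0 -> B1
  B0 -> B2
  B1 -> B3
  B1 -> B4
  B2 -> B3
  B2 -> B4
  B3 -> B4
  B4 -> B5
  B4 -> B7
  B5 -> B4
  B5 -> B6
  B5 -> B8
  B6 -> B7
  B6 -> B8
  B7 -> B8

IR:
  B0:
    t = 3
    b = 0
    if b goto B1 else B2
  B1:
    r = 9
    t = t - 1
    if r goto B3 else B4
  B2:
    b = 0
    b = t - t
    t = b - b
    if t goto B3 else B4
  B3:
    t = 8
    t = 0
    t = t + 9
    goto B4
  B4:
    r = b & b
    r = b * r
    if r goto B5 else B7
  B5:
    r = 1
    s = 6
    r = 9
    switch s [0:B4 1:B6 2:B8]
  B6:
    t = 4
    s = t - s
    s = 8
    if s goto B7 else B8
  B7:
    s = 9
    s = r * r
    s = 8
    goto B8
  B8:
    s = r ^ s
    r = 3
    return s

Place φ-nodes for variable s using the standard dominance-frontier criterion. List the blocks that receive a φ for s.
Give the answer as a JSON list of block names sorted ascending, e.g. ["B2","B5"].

idom tree: B1←B0 B2←B0 B3←B0 B4←B0 B5←B4 B6←B5 B7←B4 B8←B4
Dom∩ at merges:
  B3: preds {B1,B2}: {B0,B1} ∩ {B0,B2} = {B0}; idom=B0
  B4: preds {B1,B2,B3,B5}: {B0,B1} ∩ {B0,B2} ∩ {B0,B3} ∩ {B0,B4,B5} = {B0}; idom=B0
  B7: preds {B4,B6}: {B0,B4} ∩ {B0,B4,B5,B6} = {B0,B4}; idom=B4
  B8: preds {B5,B6,B7}: {B0,B4,B5} ∩ {B0,B4,B5,B6} ∩ {B0,B4,B7} = {B0,B4}; idom=B4

DF derivation:
  join B3 pred B1: B1 stop@B0
  join B3 pred B2: B2 stop@B0
  join B4 pred B1: B1 stop@B0
  join B4 pred B2: B2 stop@B0
  join B4 pred B3: B3 stop@B0
  join B4 pred B5: B5→B4 stop@B0
  join B7 pred B4: · stop@B4
  join B7 pred B6: B6→B5 stop@B4
  join B8 pred B5: B5 stop@B4
  join B8 pred B6: B6→B5 stop@B4
  join B8 pred B7: B7 stop@B4
  B0: DF=∅
  B1: DF={B3,B4}
  B2: DF={B3,B4}
  B3: DF={B4}
  B4: DF={B4}
  B5: DF={B4,B7,B8}
  B6: DF={B7,B8}
  B7: DF={B8}
  B8: DF=∅

φ for s: defs {B5,B6,B7,B8}
  DF⁺ = {B4,B7,B8}

Answer: ["B4", "B7", "B8"]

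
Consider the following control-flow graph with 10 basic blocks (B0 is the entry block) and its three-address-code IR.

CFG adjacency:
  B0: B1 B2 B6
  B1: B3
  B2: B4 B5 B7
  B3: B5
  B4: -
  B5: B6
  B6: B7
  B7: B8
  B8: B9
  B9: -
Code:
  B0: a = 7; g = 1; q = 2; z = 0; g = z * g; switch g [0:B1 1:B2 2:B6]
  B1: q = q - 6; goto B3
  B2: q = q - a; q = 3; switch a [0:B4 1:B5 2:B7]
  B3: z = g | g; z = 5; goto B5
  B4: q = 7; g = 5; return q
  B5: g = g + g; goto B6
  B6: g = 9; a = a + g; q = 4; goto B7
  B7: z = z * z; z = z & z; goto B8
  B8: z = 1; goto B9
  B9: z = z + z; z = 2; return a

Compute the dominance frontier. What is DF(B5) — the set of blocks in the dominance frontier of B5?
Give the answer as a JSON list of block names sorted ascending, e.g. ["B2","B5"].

Answer: ["B6"]

Working:
idom tree: B1←B0 B2←B0 B3←B1 B4←B2 B5←B0 B6←B0 B7←B0 B8←B7 B9←B8
Dom∩ at merges:
  B5: preds {B2,B3}: {B0,B2} ∩ {B0,B1,B3} = {B0}; idom=B0
  B6: preds {B0,B5}: {B0} ∩ {B0,B5} = {B0}; idom=B0
  B7: preds {B2,B6}: {B0,B2} ∩ {B0,B6} = {B0}; idom=B0

DF derivation:
  B5←B2: walk B2 to B0
  B5←B3: walk B3→B1 to B0
  B6←B0: walk · to B0
  B6←B5: walk B5 to B0
  B7←B2: walk B2 to B0
  B7←B6: walk B6 to B0
  B0 → ∅
  B1 → {B5}
  B2 → {B5,B7}
  B3 → {B5}
  B4 → ∅
  B5 → {B6}
  B6 → {B7}
  B7 → ∅
  B8 → ∅
  B9 → ∅

DF(B5) = ["B6"]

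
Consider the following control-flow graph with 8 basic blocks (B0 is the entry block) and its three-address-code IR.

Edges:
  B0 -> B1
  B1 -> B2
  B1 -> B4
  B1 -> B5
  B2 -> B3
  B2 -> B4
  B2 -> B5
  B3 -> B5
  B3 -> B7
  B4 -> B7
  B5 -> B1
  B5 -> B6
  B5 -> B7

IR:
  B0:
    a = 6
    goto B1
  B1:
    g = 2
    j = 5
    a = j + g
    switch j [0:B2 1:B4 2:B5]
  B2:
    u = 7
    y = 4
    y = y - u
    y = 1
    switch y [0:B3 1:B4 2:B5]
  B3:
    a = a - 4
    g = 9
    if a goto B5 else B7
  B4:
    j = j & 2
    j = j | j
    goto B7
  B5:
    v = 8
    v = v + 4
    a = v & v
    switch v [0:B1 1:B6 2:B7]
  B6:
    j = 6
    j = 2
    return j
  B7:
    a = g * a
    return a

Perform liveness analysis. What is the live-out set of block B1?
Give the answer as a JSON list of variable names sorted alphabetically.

Answer: ["a", "g", "j"]

Working:
Per-block:
  B0: def={a} ue=∅
  B1: def={a,g,j} ue=∅
  B2: def={u,y} ue=∅
  B3: def={a,g} ue={a}
  B4: def={j} ue={j}
  B5: def={a,v} ue=∅
  B6: def={j} ue=∅
  B7: def={a} ue={a,g}

Live sets:
  B0: in=∅ out=∅
  B1: in=∅ out={a,g,j}
  B2: in={a,g,j} out={a,g,j}
  B3: in={a} out={a,g}
  B4: in={a,g,j} out={a,g}
  B5: in={g} out={a,g}
  B6: in=∅ out=∅
  B7: in={a,g} out=∅

live-out(B1) = ["a", "g", "j"]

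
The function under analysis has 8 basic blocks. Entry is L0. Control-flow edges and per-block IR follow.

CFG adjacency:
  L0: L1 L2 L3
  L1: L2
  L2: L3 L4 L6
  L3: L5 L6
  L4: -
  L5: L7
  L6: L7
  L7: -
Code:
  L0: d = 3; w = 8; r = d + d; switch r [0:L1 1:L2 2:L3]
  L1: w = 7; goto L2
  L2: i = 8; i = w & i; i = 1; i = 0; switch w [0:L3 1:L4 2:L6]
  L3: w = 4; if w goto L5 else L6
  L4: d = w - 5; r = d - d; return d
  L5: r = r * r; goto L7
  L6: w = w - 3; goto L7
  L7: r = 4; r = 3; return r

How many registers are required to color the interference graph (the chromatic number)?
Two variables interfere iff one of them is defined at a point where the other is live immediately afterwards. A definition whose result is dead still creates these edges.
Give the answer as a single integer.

Answer: 3

Derivation:
Block summaries:
  L0: def={d,r,w} ue=∅
  L1: def={w} ue=∅
  L2: def={i} ue={w}
  L3: def={w} ue=∅
  L4: def={d,r} ue={w}
  L5: def={r} ue={r}
  L6: def={w} ue={w}
  L7: def={r} ue=∅

Liveness:
  live L0: ∅→{r,w}
  live L1: {r}→{r,w}
  live L2: {r,w}→{r,w}
  live L3: {r}→{r,w}
  live L4: {w}→∅
  live L5: {r}→∅
  live L6: {w}→∅
  live L7: ∅→∅

Interference:
  d↔{r,w}
  i↔{r,w}
  r↔{d,i,w}
  w↔{d,i,r}

Colouring:
  lower bound: {d,r,w} mutually conflict ⇒ χ ≥ 3
  assign d→R2 i→R2 r→R0 w→R1 — no edge inside a register ⇒ χ ≤ 3
  χ = 3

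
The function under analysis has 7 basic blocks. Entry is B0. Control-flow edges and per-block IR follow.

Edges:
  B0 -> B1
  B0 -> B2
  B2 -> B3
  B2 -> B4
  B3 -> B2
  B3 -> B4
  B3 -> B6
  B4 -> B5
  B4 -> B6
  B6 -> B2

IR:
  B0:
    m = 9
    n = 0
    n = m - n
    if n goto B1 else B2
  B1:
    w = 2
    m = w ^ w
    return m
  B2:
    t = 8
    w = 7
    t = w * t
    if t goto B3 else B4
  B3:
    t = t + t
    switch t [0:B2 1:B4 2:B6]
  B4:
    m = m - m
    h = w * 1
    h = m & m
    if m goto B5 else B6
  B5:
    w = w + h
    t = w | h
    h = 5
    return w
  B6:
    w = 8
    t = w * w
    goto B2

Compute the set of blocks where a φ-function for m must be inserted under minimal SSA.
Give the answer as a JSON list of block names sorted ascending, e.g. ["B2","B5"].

idom tree: B1←B0 B2←B0 B3←B2 B4←B2 B5←B4 B6←B2
Join-block Dom:
  B2: preds {B0,B3,B6}: {B0} ∩ {B0,B2,B3} ∩ {B0,B2,B6} = {B0}; idom=B0
  B4: preds {B2,B3}: {B0,B2} ∩ {B0,B2,B3} = {B0,B2}; idom=B2
  B6: preds {B3,B4}: {B0,B2,B3} ∩ {B0,B2,B4} = {B0,B2}; idom=B2

Frontier:
  join B2 pred B0: · stop@B0
  join B2 pred B3: B3→B2 stop@B0
  join B2 pred B6: B6→B2 stop@B0
  join B4 pred B2: · stop@B2
  join B4 pred B3: B3 stop@B2
  join B6 pred B3: B3 stop@B2
  join B6 pred B4: B4 stop@B2
  DF(B0)=∅
  DF(B1)=∅
  DF(B2)={B2}
  DF(B3)={B2,B4,B6}
  DF(B4)={B6}
  DF(B5)=∅
  DF(B6)={B2}

φ for m: defs {B0,B1,B4}
  DF⁺ = {B2,B6}

Answer: ["B2", "B6"]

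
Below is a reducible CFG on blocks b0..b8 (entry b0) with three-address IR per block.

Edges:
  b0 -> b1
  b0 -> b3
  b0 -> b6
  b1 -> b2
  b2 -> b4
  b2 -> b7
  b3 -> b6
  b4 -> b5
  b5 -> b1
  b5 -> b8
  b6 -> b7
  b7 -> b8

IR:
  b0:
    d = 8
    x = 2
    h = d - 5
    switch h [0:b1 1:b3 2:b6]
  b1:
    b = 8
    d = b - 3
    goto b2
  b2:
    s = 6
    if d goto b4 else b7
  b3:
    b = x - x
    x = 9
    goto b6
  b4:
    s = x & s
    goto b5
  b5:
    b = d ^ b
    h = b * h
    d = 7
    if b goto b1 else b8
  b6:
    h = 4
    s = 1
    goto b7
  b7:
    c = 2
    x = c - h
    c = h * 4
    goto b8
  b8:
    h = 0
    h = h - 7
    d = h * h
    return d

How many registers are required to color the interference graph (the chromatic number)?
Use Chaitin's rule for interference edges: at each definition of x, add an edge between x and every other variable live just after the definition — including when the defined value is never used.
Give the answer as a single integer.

def/use:
  b0 def {d,h,x} use ∅
  b1 def {b,d} use ∅
  b2 def {s} use {d}
  b3 def {b,x} use {x}
  b4 def {s} use {s,x}
  b5 def {b,d,h} use {b,d,h}
  b6 def {h,s} use ∅
  b7 def {c,x} use {h}
  b8 def {d,h} use ∅

Backward fixpoint:
  b0 li=∅ lo={h,x}
  b1 li={h,x} lo={b,d,h,x}
  b2 li={b,d,h,x} lo={b,d,h,s,x}
  b3 li={x} lo=∅
  b4 li={b,d,h,s,x} lo={b,d,h,x}
  b5 li={b,d,h,x} lo={h,x}
  b6 li=∅ lo={h}
  b7 li={h} lo=∅
  b8 li=∅ lo=∅

Interference:
  b: {d,h,s,x}
  c: {h}
  d: {b,h,s,x}
  h: {b,c,d,s,x}
  s: {b,d,h,x}
  x: {b,d,h,s}

Chromatic number:
  {b,d,h,s,x} pairwise interfere (5-clique) ⇒ χ ≥ 5
  assign b→r1 c→r1 d→r2 h→r0 s→r3 x→r4 — no edge inside a register ⇒ χ ≤ 5
  χ = 5

Answer: 5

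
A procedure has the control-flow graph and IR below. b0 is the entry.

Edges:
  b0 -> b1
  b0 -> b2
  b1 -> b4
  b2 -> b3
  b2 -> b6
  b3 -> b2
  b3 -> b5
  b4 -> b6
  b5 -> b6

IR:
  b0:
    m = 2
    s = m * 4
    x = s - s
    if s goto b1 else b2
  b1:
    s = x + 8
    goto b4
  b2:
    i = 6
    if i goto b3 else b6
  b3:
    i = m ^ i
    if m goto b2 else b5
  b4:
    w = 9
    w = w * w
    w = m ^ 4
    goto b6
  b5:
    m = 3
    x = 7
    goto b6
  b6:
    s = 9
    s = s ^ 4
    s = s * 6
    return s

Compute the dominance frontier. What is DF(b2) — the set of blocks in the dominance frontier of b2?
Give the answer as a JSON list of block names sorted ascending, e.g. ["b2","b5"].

idom tree: b1←b0 b2←b0 b3←b2 b4←b1 b5←b3 b6←b0
Join-block Dom:
  b2: preds {b0,b3}: {b0} ∩ {b0,b2,b3} = {b0}; idom=b0
  b6: preds {b2,b4,b5}: {b0,b2} ∩ {b0,b1,b4} ∩ {b0,b2,b3,b5} = {b0}; idom=b0

Frontier:
  join b2 pred b0: · stop@b0
  join b2 pred b3: b3→b2 stop@b0
  join b6 pred b2: b2 stop@b0
  join b6 pred b4: b4→b1 stop@b0
  join b6 pred b5: b5→b3→b2 stop@b0
  b0 → ∅
  b1 → {b6}
  b2 → {b2,b6}
  b3 → {b2,b6}
  b4 → {b6}
  b5 → {b6}
  b6 → ∅

DF(b2) = ["b2", "b6"]

Answer: ["b2", "b6"]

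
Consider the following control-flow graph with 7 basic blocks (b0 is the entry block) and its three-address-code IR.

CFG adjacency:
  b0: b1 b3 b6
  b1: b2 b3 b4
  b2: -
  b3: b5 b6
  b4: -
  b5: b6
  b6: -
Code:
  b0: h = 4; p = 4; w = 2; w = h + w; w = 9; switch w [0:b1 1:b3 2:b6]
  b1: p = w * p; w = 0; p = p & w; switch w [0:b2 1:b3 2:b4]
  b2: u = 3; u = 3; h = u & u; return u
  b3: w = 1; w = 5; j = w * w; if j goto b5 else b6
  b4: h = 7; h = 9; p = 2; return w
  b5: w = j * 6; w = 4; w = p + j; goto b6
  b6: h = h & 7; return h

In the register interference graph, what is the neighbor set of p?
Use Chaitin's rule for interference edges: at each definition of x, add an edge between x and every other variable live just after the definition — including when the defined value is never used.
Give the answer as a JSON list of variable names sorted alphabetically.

def/use:
  b0: def={h,p,w} ue=∅
  b1: def={p,w} ue={p,w}
  b2: def={h,u} ue=∅
  b3: def={j,w} ue=∅
  b4: def={h,p} ue={w}
  b5: def={w} ue={j,p}
  b6: def={h} ue={h}

Live sets:
  live b0: ∅→{h,p,w}
  live b1: {h,p,w}→{h,p,w}
  live b2: ∅→∅
  live b3: {h,p}→{h,j,p}
  live b4: {w}→∅
  live b5: {h,j,p}→{h}
  live b6: {h}→∅

Interference:
  h: {j,p,u,w}
  j: {h,p,w}
  p: {h,j,w}
  u: {h}
  w: {h,j,p}

N(p) = ["h", "j", "w"]

Answer: ["h", "j", "w"]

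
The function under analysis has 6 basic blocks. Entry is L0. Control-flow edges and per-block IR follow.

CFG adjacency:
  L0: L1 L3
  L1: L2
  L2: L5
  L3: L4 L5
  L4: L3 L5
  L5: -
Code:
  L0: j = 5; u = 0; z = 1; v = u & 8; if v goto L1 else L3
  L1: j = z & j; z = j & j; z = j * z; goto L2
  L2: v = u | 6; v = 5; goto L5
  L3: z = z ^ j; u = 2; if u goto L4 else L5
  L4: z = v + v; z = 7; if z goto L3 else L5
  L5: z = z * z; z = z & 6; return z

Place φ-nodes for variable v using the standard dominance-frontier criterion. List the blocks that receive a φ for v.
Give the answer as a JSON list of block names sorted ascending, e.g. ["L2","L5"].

Answer: ["L5"]

Analysis:
idom tree: L1←L0 L2←L1 L3←L0 L4←L3 L5←L0
Dom at joins:
  L3: preds {L0,L4}: {L0} ∩ {L0,L3,L4} = {L0}; idom=L0
  L5: preds {L2,L3,L4}: {L0,L1,L2} ∩ {L0,L3} ∩ {L0,L3,L4} = {L0}; idom=L0

DF walk-up:
  join L3 pred L0: · stop@L0
  join L3 pred L4: L4→L3 stop@L0
  join L5 pred L2: L2→L1 stop@L0
  join L5 pred L3: L3 stop@L0
  join L5 pred L4: L4→L3 stop@L0
  DF(L0)=∅
  DF(L1)={L5}
  DF(L2)={L5}
  DF(L3)={L3,L5}
  DF(L4)={L3,L5}
  DF(L5)=∅

φ for v: defs {L0,L2}
  DF⁺ = {L5}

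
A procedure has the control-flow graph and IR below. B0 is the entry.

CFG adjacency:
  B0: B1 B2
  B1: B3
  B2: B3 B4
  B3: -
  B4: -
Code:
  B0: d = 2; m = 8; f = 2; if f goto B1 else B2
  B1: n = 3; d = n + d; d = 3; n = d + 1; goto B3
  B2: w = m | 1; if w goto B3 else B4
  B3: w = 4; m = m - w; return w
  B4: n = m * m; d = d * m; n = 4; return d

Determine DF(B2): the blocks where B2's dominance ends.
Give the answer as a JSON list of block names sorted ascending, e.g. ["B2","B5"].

Answer: ["B3"]

Derivation:
idom tree: B1←B0 B2←B0 B3←B0 B4←B2
Dom∩ at merges:
  B3: preds {B1,B2}: {B0,B1} ∩ {B0,B2} = {B0}; idom=B0

DF derivation:
  join B3 pred B1: B1 stop@B0
  join B3 pred B2: B2 stop@B0
  B0 → ∅
  B1 → {B3}
  B2 → {B3}
  B3 → ∅
  B4 → ∅

DF(B2) = ["B3"]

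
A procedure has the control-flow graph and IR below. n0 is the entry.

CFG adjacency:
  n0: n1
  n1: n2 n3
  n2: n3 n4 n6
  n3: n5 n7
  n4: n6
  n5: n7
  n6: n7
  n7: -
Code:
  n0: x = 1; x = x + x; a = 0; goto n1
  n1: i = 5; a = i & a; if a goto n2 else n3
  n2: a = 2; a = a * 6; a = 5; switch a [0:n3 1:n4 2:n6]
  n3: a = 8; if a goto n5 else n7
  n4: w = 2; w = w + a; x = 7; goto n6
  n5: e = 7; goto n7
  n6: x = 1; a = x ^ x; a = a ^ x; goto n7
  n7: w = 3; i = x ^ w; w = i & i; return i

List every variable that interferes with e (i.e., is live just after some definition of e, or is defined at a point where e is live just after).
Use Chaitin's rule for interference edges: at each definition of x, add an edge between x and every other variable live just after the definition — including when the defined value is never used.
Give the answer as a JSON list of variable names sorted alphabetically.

Per-block:
  n0: def={a,x} ue=∅
  n1: def={a,i} ue={a}
  n2: def={a} ue=∅
  n3: def={a} ue=∅
  n4: def={w,x} ue={a}
  n5: def={e} ue=∅
  n6: def={a,x} ue=∅
  n7: def={i,w} ue={x}

Backward fixpoint:
  live n0: ∅→{a,x}
  live n1: {a,x}→{x}
  live n2: {x}→{a,x}
  live n3: {x}→{x}
  live n4: {a}→∅
  live n5: {x}→{x}
  live n6: ∅→{x}
  live n7: {x}→∅

Conflict graph:
  a↔{i,w,x}
  e↔{x}
  i↔{a,w,x}
  w↔{a,i,x}
  x↔{a,e,i,w}

N(e) = ["x"]

Answer: ["x"]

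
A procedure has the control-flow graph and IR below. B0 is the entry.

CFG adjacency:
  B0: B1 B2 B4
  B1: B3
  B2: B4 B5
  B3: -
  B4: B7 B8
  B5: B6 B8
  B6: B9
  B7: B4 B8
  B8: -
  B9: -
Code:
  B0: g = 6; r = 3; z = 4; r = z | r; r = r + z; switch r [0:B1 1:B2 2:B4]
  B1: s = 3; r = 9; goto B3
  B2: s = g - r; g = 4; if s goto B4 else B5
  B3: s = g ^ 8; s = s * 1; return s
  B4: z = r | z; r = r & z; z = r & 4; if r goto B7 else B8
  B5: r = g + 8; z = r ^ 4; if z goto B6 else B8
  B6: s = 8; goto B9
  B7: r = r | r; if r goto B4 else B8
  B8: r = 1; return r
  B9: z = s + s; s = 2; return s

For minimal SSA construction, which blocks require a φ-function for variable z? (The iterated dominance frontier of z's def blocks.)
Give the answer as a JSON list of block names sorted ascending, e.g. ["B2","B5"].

idom tree: B1←B0 B2←B0 B3←B1 B4←B0 B5←B2 B6←B5 B7←B4 B8←B0 B9←B6
Dom at joins:
  B4: preds {B0,B2,B7}: {B0} ∩ {B0,B2} ∩ {B0,B4,B7} = {B0}; idom=B0
  B8: preds {B4,B5,B7}: {B0,B4} ∩ {B0,B2,B5} ∩ {B0,B4,B7} = {B0}; idom=B0

Frontier:
  B4←B0: walk · to B0
  B4←B2: walk B2 to B0
  B4←B7: walk B7→B4 to B0
  B8←B4: walk B4 to B0
  B8←B5: walk B5→B2 to B0
  B8←B7: walk B7→B4 to B0
  B0 → ∅
  B1 → ∅
  B2 → {B4,B8}
  B3 → ∅
  B4 → {B4,B8}
  B5 → {B8}
  B6 → ∅
  B7 → {B4,B8}
  B8 → ∅
  B9 → ∅

φ for z: defs {B0,B4,B5,B9}
  DF⁺ = {B4,B8}

Answer: ["B4", "B8"]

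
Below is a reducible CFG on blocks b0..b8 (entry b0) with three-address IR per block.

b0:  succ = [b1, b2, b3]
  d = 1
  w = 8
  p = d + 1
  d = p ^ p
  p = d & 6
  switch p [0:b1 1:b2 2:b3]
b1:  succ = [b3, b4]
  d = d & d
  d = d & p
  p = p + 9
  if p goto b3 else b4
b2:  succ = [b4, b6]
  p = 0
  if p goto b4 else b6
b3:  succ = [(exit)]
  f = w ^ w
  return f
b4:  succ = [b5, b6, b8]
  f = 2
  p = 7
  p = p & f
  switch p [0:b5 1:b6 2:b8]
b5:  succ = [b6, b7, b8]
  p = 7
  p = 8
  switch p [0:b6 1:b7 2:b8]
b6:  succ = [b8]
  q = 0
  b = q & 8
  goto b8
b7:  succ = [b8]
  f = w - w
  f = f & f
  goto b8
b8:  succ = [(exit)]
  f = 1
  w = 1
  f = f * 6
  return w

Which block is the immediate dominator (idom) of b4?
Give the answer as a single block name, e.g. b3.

idom tree: b1←b0 b2←b0 b3←b0 b4←b0 b5←b4 b6←b0 b7←b5 b8←b0
Join-block Dom:
  b3: preds {b0,b1}: {b0} ∩ {b0,b1} = {b0}; idom=b0
  b4: preds {b1,b2}: {b0,b1} ∩ {b0,b2} = {b0}; idom=b0
  b6: preds {b2,b4,b5}: {b0,b2} ∩ {b0,b4} ∩ {b0,b4,b5} = {b0}; idom=b0
  b8: preds {b4,b5,b6,b7}: {b0,b4} ∩ {b0,b4,b5} ∩ {b0,b6} ∩ {b0,b4,b5,b7} = {b0}; idom=b0

idom(b4) = b0

Answer: b0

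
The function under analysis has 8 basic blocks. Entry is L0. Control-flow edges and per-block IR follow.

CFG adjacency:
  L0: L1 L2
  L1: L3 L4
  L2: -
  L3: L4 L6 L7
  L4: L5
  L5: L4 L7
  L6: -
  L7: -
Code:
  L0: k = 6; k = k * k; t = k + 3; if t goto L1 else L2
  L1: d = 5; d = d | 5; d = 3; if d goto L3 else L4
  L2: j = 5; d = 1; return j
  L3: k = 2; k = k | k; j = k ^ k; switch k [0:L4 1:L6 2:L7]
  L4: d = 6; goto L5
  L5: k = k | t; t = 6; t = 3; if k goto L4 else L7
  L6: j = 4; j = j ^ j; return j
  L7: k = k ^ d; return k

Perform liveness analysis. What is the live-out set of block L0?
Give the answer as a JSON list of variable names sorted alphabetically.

Answer: ["k", "t"]

Working:
Per-block:
  L0: {k,t} / ∅
  L1: {d} / ∅
  L2: {d,j} / ∅
  L3: {j,k} / ∅
  L4: {d} / ∅
  L5: {k,t} / {k,t}
  L6: {j} / ∅
  L7: {k} / {d,k}

Backward fixpoint:
  live L0: ∅→{k,t}
  live L1: {k,t}→{d,k,t}
  live L2: ∅→∅
  live L3: {d,t}→{d,k,t}
  live L4: {k,t}→{d,k,t}
  live L5: {d,k,t}→{d,k,t}
  live L6: ∅→∅
  live L7: {d,k}→∅

live-out(L0) = ["k", "t"]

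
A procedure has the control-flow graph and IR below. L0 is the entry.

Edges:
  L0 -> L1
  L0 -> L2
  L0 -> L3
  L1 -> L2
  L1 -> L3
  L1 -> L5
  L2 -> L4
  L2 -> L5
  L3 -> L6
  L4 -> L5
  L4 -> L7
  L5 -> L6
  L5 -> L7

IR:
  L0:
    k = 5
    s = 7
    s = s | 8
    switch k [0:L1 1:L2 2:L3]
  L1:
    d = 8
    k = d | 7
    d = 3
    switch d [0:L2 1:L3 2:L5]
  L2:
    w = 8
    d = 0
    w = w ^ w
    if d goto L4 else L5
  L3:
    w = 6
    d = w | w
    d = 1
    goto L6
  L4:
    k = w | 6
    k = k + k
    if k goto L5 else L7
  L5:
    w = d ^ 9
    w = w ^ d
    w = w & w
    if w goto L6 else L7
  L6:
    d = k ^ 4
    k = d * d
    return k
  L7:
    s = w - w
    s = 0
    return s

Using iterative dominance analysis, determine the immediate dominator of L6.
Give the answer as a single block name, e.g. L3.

Answer: L0

Working:
idom tree: L1←L0 L2←L0 L3←L0 L4←L2 L5←L0 L6←L0 L7←L0
Dom∩ at merges:
  L2: preds {L0,L1}: {L0} ∩ {L0,L1} = {L0}; idom=L0
  L3: preds {L0,L1}: {L0} ∩ {L0,L1} = {L0}; idom=L0
  L5: preds {L1,L2,L4}: {L0,L1} ∩ {L0,L2} ∩ {L0,L2,L4} = {L0}; idom=L0
  L6: preds {L3,L5}: {L0,L3} ∩ {L0,L5} = {L0}; idom=L0
  L7: preds {L4,L5}: {L0,L2,L4} ∩ {L0,L5} = {L0}; idom=L0

idom(L6) = L0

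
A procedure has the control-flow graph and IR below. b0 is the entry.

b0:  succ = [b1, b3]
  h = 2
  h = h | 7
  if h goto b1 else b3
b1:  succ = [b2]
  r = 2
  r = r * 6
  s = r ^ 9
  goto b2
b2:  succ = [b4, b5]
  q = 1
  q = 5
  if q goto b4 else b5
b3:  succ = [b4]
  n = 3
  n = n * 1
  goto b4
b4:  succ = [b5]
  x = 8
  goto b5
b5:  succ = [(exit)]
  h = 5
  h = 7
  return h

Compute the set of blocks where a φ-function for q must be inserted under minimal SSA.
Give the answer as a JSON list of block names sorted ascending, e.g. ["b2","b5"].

idom tree: b1←b0 b2←b1 b3←b0 b4←b0 b5←b0
Join-block Dom:
  b4: preds {b2,b3}: {b0,b1,b2} ∩ {b0,b3} = {b0}; idom=b0
  b5: preds {b2,b4}: {b0,b1,b2} ∩ {b0,b4} = {b0}; idom=b0

DF derivation:
  join b4 pred b2: b2→b1 stop@b0
  join b4 pred b3: b3 stop@b0
  join b5 pred b2: b2→b1 stop@b0
  join b5 pred b4: b4 stop@b0
  b0: DF=∅
  b1: DF={b4,b5}
  b2: DF={b4,b5}
  b3: DF={b4}
  b4: DF={b5}
  b5: DF=∅

φ for q: defs {b2}
  DF⁺ = {b4,b5}

Answer: ["b4", "b5"]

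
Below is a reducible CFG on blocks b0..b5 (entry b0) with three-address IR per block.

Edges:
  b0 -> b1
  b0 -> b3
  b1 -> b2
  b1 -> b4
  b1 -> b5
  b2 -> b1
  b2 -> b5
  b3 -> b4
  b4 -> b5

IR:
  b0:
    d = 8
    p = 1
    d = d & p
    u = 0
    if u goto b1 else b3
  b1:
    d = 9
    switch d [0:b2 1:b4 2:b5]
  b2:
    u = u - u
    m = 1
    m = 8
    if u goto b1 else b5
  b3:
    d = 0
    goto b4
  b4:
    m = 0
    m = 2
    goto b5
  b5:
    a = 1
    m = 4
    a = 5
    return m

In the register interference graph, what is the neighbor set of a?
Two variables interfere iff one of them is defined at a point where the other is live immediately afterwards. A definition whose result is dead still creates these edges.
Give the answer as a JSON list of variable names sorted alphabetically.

Answer: ["m"]

Derivation:
Per-block:
  b0: {d,p,u} / ∅
  b1: {d} / ∅
  b2: {m,u} / {u}
  b3: {d} / ∅
  b4: {m} / ∅
  b5: {a,m} / ∅

Liveness:
  live b0: ∅→{u}
  live b1: {u}→{u}
  live b2: {u}→{u}
  live b3: ∅→∅
  live b4: ∅→∅
  live b5: ∅→∅

Interference:
  a — {m}
  d — {p,u}
  m — {a,u}
  p — {d}
  u — {d,m}

N(a) = ["m"]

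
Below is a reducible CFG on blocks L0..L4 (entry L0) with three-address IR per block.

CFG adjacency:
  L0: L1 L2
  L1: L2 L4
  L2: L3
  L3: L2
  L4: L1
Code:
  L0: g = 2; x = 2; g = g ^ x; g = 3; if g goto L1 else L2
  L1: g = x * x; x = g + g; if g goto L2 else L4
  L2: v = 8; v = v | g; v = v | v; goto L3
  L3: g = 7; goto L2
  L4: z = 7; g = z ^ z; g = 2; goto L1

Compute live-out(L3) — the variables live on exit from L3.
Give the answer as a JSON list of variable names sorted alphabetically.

Answer: ["g"]

Working:
Per-block:
  L0 def {g,x} use ∅
  L1 def {g,x} use {x}
  L2 def {v} use {g}
  L3 def {g} use ∅
  L4 def {g,z} use ∅

Liveness:
  live L0: ∅→{g,x}
  live L1: {x}→{g,x}
  live L2: {g}→∅
  live L3: ∅→{g}
  live L4: {x}→{x}

live-out(L3) = ["g"]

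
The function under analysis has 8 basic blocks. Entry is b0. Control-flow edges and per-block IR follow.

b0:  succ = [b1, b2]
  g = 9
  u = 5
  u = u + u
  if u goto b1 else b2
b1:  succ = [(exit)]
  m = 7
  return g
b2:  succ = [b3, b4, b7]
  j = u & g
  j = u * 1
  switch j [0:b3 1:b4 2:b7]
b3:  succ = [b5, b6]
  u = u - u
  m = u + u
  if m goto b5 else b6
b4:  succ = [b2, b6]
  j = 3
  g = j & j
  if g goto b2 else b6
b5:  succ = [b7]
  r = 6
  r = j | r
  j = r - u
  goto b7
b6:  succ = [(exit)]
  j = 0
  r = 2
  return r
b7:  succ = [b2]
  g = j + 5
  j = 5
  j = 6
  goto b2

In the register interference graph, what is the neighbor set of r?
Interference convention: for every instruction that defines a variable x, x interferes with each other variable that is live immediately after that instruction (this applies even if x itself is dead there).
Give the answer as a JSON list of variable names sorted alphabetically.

Answer: ["j", "u"]

Derivation:
Block summaries:
  b0 def {g,u} use ∅
  b1 def {m} use {g}
  b2 def {j} use {g,u}
  b3 def {m,u} use {u}
  b4 def {g,j} use ∅
  b5 def {j,r} use {j,u}
  b6 def {j,r} use ∅
  b7 def {g,j} use {j}

Liveness:
  b0: in=∅ out={g,u}
  b1: in={g} out=∅
  b2: in={g,u} out={j,u}
  b3: in={j,u} out={j,u}
  b4: in={u} out={g,u}
  b5: in={j,u} out={j,u}
  b6: in=∅ out=∅
  b7: in={j,u} out={g,u}

Conflict graph:
  g↔{j,m,u}
  j↔{g,m,r,u}
  m↔{g,j,u}
  r↔{j,u}
  u↔{g,j,m,r}

N(r) = ["j", "u"]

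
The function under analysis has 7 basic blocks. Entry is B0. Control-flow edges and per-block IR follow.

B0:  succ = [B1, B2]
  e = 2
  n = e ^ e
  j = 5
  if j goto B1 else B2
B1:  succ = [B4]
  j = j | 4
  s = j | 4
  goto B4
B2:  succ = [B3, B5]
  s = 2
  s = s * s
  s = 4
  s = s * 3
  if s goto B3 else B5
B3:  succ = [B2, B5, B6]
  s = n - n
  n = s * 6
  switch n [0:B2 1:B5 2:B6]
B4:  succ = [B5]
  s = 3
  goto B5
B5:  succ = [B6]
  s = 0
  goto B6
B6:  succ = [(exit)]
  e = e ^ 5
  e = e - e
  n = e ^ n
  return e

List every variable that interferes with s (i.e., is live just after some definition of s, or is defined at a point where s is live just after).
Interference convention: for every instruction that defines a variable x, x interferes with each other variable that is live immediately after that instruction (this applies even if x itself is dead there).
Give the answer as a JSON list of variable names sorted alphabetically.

Per-block:
  B0: {e,j,n} / ∅
  B1: {j,s} / {j}
  B2: {s} / ∅
  B3: {n,s} / {n}
  B4: {s} / ∅
  B5: {s} / ∅
  B6: {e,n} / {e,n}

Liveness:
  B0 li=∅ lo={e,j,n}
  B1 li={e,j,n} lo={e,n}
  B2 li={e,n} lo={e,n}
  B3 li={e,n} lo={e,n}
  B4 li={e,n} lo={e,n}
  B5 li={e,n} lo={e,n}
  B6 li={e,n} lo=∅

Interfere edges:
  e — {j,n,s}
  j — {e,n}
  n — {e,j,s}
  s — {e,n}

N(s) = ["e", "n"]

Answer: ["e", "n"]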